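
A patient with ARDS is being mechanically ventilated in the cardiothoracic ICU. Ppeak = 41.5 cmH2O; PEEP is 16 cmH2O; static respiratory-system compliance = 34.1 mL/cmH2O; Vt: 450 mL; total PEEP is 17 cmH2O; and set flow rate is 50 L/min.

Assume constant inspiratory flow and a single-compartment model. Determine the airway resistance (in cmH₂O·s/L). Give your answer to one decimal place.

Flow: 50 L/min ÷ 60 = 0.8333 L/s.
Total PEEP = 17 cmH2O (set 16 + intrinsic 1); this is the baseline alveolar pressure.
Equation of motion (constant flow): PIP = Vt/C + R·V̇ + PEEP.
R·V̇ = PIP − Vt/C − PEEP = 41.5 − 450/34.1 − 17 = 41.5 − 13.196 − 17 = 11.304 cmH2O.
R = 11.304 / 0.8333 = 13.565 cmH2O·s/L.

13.6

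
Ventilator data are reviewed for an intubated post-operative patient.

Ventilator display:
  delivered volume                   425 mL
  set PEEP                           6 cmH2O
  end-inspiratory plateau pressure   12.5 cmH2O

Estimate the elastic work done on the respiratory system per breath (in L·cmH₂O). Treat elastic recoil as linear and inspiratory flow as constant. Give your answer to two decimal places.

1.38

Elastic work ≈ ½ × (Pplat − PEEP) × Vt = 0.5 × (12.5 − 6) × 0.425 L = 0.5 × 6.5 × 0.425 = 1.381 L·cmH2O.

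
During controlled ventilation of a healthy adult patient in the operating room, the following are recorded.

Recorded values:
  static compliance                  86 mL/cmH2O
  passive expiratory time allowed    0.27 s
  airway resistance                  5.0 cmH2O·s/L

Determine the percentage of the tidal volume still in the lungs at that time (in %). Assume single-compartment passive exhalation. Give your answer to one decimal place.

53.4

τ = R × C = 5.0 × 86 mL/cmH2O = 5.0 × 0.086 L/cmH2O = 0.43 s.
Passive exhalation: V(t)/V₀ = e^(−t/τ) = e^(−0.27/0.43) = 0.5337.
Fraction remaining = 0.5337 → 53.37%.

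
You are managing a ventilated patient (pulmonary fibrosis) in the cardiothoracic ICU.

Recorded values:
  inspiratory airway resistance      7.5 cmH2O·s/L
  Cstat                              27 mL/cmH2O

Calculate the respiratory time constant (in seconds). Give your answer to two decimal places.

0.20

τ = R × C = 7.5 × 27 mL/cmH2O = 7.5 × 0.027 L/cmH2O = 0.2025 s.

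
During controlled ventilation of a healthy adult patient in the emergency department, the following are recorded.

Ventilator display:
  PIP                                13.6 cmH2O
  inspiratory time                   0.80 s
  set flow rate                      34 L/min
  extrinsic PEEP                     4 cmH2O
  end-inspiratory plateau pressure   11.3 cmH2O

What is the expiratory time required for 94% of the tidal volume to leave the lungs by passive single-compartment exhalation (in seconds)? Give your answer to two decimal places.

0.71

Flow: 34 L/min ÷ 60 = 0.5667 L/s.
Vt = flow × Ti = 0.5667 L/s × 0.80 s × 1000 mL/L = 453.36 mL.
R = (PIP − Pplat)/V̇ = (13.6 − 11.3) / 0.5667 = 2.3/0.5667 = 4.059 cmH2O·s/L.
C = Vt/(Pplat − PEEP) = 453.36 / (11.3 − 4) = 453.36/7.3 = 62.104 mL/cmH2O.
τ = R × C = 4.059 × 0.0621 L/cmH2O = 0.2521 s.
t = −τ·ln(1 − 0.94) = −0.2521·ln(0.06) = 0.7093 s.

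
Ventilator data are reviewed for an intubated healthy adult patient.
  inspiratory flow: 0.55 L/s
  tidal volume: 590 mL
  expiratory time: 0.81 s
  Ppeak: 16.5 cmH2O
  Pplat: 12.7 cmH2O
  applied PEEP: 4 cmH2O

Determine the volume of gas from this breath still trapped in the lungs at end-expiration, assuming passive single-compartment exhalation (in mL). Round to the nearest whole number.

105

R = (PIP − Pplat)/V̇ = (16.5 − 12.7) / 0.55 = 3.8/0.55 = 6.909 cmH2O·s/L.
C = Vt/(Pplat − PEEP) = 590.0 / (12.7 − 4) = 590.0/8.7 = 67.816 mL/cmH2O.
τ = R × C = 6.909 × 0.06782 L/cmH2O = 0.4686 s.
Fraction remaining = e^(−Te/τ) = e^(−0.81/0.4686) = 0.1775.
Trapped volume = 590.0 × 0.1775 = 104.73 mL.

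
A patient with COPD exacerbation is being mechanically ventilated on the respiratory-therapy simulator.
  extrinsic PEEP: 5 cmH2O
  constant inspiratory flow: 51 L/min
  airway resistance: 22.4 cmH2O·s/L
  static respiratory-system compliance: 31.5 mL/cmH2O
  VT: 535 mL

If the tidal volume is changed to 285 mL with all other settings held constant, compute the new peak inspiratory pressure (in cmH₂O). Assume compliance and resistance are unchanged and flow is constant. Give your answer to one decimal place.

Flow: 51 L/min ÷ 60 = 0.85 L/s.
PIP = Vt/C + R·V̇ + PEEP (constant-flow equation of motion).
Only the elastic term changes: ΔPIP = ΔVt / C = (285 − 535) / 31.5 = -7.937 cmH2O.
Original PIP = 535/31.5 + 22.4×0.85 + 5 = 41.024 cmH2O; new PIP = 41.024 + (-7.937) = 33.087 cmH2O.

33.1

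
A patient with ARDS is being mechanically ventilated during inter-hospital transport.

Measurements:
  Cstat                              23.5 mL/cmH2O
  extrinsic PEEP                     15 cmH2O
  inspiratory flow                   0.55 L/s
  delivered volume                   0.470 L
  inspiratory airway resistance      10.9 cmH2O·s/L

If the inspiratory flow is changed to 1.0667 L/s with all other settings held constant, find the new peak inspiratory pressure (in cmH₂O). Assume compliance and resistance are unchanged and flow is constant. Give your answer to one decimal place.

46.6

PIP = Vt/C + R·V̇ + PEEP (constant-flow equation of motion).
Only the resistive term changes: ΔPIP = R × ΔV̇ = 10.9 × (1.0667 − 0.55) = 10.9 × 0.5167 = 5.632 cmH2O.
Original PIP = 470/23.5 + 10.9×0.55 + 15 = 40.995 cmH2O; new PIP = 40.995 + (5.632) = 46.627 cmH2O.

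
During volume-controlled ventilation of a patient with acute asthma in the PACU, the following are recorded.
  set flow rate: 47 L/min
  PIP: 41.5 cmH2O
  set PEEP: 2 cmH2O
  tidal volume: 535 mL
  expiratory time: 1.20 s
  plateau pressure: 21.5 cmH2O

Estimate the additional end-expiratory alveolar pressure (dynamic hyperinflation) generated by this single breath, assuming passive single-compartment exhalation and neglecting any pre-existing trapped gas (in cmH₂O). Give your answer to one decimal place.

3.5

Flow: 47 L/min ÷ 60 = 0.7833 L/s.
R = (PIP − Pplat)/V̇ = (41.5 − 21.5) / 0.7833 = 20.0/0.7833 = 25.533 cmH2O·s/L.
C = Vt/(Pplat − PEEP) = 535.0 / (21.5 − 2) = 535.0/19.5 = 27.436 mL/cmH2O.
τ = R × C = 25.533 × 0.02744 L/cmH2O = 0.7006 s.
Fraction remaining = e^(−Te/τ) = e^(−1.20/0.7006) = 0.1804; trapped volume = 535.0 × 0.1804 = 96.514 mL.
Additional alveolar pressure from trapping ≈ V_trapped / C = 96.514 / 27.436 = 3.518 cmH2O.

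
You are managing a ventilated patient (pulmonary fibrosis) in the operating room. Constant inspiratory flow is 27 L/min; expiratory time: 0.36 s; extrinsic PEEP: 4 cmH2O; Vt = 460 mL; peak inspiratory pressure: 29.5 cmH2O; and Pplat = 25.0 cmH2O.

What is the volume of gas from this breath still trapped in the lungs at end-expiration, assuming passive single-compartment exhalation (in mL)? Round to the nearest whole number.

Flow: 27 L/min ÷ 60 = 0.45 L/s.
R = (PIP − Pplat)/V̇ = (29.5 − 25.0) / 0.45 = 4.5/0.45 = 10.0 cmH2O·s/L.
C = Vt/(Pplat − PEEP) = 460.0 / (25.0 − 4) = 460.0/21.0 = 21.905 mL/cmH2O.
τ = R × C = 10.0 × 0.02191 L/cmH2O = 0.2191 s.
Fraction remaining = e^(−Te/τ) = e^(−0.36/0.2191) = 0.1934.
Trapped volume = 460.0 × 0.1934 = 88.964 mL.

89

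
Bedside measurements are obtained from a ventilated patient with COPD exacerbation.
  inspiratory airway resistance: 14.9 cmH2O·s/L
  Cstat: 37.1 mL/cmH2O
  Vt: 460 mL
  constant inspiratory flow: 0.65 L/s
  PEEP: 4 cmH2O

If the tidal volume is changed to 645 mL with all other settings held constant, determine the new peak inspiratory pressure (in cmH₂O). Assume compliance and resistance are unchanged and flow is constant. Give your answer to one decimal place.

31.1

PIP = Vt/C + R·V̇ + PEEP (constant-flow equation of motion).
Only the elastic term changes: ΔPIP = ΔVt / C = (645 − 460) / 37.1 = 4.987 cmH2O.
Original PIP = 460/37.1 + 14.9×0.65 + 4 = 26.084 cmH2O; new PIP = 26.084 + (4.987) = 31.071 cmH2O.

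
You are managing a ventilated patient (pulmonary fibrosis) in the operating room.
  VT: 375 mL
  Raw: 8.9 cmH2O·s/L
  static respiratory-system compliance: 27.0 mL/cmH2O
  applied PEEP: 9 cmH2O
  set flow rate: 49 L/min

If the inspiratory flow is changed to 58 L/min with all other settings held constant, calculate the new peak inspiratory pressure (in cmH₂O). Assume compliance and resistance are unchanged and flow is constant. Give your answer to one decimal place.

Flow: 49 L/min ÷ 60 = 0.8167 L/s.
New flow: 58 L/min ÷ 60 = 0.9667 L/s.
PIP = Vt/C + R·V̇ + PEEP (constant-flow equation of motion).
Only the resistive term changes: ΔPIP = R × ΔV̇ = 8.9 × (0.9667 − 0.8167) = 8.9 × 0.15 = 1.335 cmH2O.
Original PIP = 375/27.0 + 8.9×0.8167 + 9 = 30.158 cmH2O; new PIP = 30.158 + (1.335) = 31.493 cmH2O.

31.5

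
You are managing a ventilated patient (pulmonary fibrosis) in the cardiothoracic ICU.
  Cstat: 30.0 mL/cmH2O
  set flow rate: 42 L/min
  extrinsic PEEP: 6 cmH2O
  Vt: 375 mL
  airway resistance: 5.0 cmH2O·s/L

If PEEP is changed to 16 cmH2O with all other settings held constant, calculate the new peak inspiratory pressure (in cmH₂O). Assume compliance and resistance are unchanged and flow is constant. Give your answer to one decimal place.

32.0

Flow: 42 L/min ÷ 60 = 0.7 L/s.
PIP = Vt/C + R·V̇ + PEEP (constant-flow equation of motion).
Only the baseline term changes: ΔPIP = ΔPEEP = 16 − 6 = 10.0 cmH2O.
Original PIP = 375/30.0 + 5.0×0.7 + 6 = 22.0 cmH2O; new PIP = 22.0 + (10.0) = 32.0 cmH2O.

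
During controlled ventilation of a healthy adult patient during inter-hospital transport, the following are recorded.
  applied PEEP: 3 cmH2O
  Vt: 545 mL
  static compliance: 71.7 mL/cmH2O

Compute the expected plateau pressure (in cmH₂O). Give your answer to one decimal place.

10.6

Pplat = PEEP + Vt / Cstat = 3 + 545 / 71.7 = 3 + 7.601 = 10.601 cmH2O.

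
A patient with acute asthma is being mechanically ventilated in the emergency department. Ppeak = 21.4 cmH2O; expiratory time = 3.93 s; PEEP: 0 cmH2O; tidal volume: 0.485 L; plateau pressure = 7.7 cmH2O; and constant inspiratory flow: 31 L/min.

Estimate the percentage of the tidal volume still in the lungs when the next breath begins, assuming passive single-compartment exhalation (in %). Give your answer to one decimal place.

9.5

Flow: 31 L/min ÷ 60 = 0.5167 L/s.
R = (PIP − Pplat)/V̇ = (21.4 − 7.7) / 0.5167 = 13.7/0.5167 = 26.514 cmH2O·s/L.
C = Vt/(Pplat − PEEP) = 485.0 / (7.7 − 0) = 485.0/7.7 = 62.987 mL/cmH2O.
τ = R × C = 26.514 × 0.06299 L/cmH2O = 1.67 s.
Fraction remaining at end-expiration = e^(−Te/τ) = e^(−3.93/1.67) = 0.09506 → 9.506%.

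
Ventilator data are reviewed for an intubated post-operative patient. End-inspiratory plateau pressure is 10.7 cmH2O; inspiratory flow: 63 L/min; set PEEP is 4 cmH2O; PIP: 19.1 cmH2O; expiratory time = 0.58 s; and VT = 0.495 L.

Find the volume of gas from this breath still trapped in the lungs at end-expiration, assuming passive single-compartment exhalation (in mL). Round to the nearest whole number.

186

Flow: 63 L/min ÷ 60 = 1.05 L/s.
R = (PIP − Pplat)/V̇ = (19.1 − 10.7) / 1.05 = 8.4/1.05 = 8.0 cmH2O·s/L.
C = Vt/(Pplat − PEEP) = 495.0 / (10.7 − 4) = 495.0/6.7 = 73.881 mL/cmH2O.
τ = R × C = 8.0 × 0.07388 L/cmH2O = 0.591 s.
Fraction remaining = e^(−Te/τ) = e^(−0.58/0.591) = 0.3748.
Trapped volume = 495.0 × 0.3748 = 185.53 mL.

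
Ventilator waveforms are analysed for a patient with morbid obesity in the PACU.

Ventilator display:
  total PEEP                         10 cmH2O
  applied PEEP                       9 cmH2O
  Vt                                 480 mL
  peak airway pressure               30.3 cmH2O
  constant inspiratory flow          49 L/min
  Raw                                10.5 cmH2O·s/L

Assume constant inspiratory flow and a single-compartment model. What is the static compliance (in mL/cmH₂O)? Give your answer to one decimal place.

40.9

Flow: 49 L/min ÷ 60 = 0.8167 L/s.
Total PEEP = 10 cmH2O (set 9 + intrinsic 1); this is the baseline alveolar pressure.
Equation of motion (constant flow): PIP = Vt/C + R·V̇ + PEEP.
Vt/C = PIP − R·V̇ − PEEP = 30.3 − 10.5×0.8167 − 10 = 30.3 − 8.575 − 10 = 11.725 cmH2O.
C = Vt / 11.725 = 480 / 11.725 = 40.938 mL/cmH2O.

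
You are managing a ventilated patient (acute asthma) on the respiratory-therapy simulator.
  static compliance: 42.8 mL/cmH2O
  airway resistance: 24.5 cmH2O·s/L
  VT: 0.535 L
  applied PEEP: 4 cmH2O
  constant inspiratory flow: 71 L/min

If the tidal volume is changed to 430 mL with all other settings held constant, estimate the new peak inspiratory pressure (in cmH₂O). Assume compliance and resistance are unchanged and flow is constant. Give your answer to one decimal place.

Flow: 71 L/min ÷ 60 = 1.1833 L/s.
PIP = Vt/C + R·V̇ + PEEP (constant-flow equation of motion).
Only the elastic term changes: ΔPIP = ΔVt / C = (430 − 535) / 42.8 = -2.453 cmH2O.
Original PIP = 535/42.8 + 24.5×1.1833 + 4 = 45.491 cmH2O; new PIP = 45.491 + (-2.453) = 43.038 cmH2O.

43.0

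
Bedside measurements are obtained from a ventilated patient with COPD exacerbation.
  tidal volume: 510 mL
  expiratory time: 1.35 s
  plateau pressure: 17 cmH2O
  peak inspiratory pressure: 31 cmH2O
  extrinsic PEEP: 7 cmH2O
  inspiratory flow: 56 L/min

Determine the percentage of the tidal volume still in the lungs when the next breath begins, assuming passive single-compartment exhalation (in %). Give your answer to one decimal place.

Flow: 56 L/min ÷ 60 = 0.9333 L/s.
R = (PIP − Pplat)/V̇ = (31 − 17) / 0.9333 = 14.0/0.9333 = 15.001 cmH2O·s/L.
C = Vt/(Pplat − PEEP) = 510.0 / (17 − 7) = 510.0/10.0 = 51.0 mL/cmH2O.
τ = R × C = 15.001 × 0.051 L/cmH2O = 0.7651 s.
Fraction remaining at end-expiration = e^(−Te/τ) = e^(−1.35/0.7651) = 0.1713 → 17.13%.

17.1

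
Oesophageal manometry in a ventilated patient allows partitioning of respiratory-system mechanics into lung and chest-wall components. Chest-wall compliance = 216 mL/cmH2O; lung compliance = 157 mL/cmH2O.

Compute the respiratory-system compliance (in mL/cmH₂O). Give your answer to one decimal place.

90.9

Lung and chest wall are elastances in series: 1/Crs = 1/CL + 1/Ccw.
1/Crs = 1/157 + 1/216 = 0.011.
Crs = 90.909 mL/cmH2O.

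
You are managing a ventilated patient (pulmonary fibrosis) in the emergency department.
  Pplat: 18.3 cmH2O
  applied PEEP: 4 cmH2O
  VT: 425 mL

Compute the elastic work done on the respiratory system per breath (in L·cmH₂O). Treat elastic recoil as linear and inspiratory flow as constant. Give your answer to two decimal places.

3.04

Elastic work ≈ ½ × (Pplat − PEEP) × Vt = 0.5 × (18.3 − 4) × 0.425 L = 0.5 × 14.3 × 0.425 = 3.039 L·cmH2O.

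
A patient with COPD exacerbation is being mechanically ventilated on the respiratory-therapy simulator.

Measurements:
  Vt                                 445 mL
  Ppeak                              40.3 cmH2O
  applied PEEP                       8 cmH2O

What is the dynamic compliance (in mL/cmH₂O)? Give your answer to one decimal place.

Dynamic compliance = Vt / (PIP − PEEP) = 445 / (40.3 − 8) = 445 / 32.3 = 13.777 mL/cmH2O.

13.8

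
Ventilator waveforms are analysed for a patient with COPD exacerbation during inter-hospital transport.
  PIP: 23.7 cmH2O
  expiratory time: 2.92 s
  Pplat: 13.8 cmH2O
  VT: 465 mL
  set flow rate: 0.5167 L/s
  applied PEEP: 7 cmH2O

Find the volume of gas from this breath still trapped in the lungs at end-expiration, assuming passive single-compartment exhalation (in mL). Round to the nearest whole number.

R = (PIP − Pplat)/V̇ = (23.7 − 13.8) / 0.5167 = 9.9/0.5167 = 19.16 cmH2O·s/L.
C = Vt/(Pplat − PEEP) = 465.0 / (13.8 − 7) = 465.0/6.8 = 68.382 mL/cmH2O.
τ = R × C = 19.16 × 0.06838 L/cmH2O = 1.31 s.
Fraction remaining = e^(−Te/τ) = e^(−2.92/1.31) = 0.1076.
Trapped volume = 465.0 × 0.1076 = 50.034 mL.

50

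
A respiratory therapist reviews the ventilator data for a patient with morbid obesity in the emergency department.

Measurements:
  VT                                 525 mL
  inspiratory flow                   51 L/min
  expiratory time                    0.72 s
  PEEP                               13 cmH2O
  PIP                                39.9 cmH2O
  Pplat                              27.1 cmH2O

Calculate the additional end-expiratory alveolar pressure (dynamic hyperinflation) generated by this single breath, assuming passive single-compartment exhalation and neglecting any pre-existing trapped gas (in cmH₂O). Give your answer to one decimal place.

3.9

Flow: 51 L/min ÷ 60 = 0.85 L/s.
R = (PIP − Pplat)/V̇ = (39.9 − 27.1) / 0.85 = 12.8/0.85 = 15.059 cmH2O·s/L.
C = Vt/(Pplat − PEEP) = 525.0 / (27.1 − 13) = 525.0/14.1 = 37.234 mL/cmH2O.
τ = R × C = 15.059 × 0.03723 L/cmH2O = 0.5606 s.
Fraction remaining = e^(−Te/τ) = e^(−0.72/0.5606) = 0.2768; trapped volume = 525.0 × 0.2768 = 145.32 mL.
Additional alveolar pressure from trapping ≈ V_trapped / C = 145.32 / 37.234 = 3.903 cmH2O.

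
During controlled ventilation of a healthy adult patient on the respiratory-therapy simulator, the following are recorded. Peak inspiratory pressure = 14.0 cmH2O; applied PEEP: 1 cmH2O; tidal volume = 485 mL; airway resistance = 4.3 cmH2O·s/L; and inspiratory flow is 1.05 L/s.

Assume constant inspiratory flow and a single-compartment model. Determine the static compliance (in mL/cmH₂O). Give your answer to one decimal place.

57.2

Equation of motion (constant flow): PIP = Vt/C + R·V̇ + PEEP.
Vt/C = PIP − R·V̇ − PEEP = 14.0 − 4.3×1.05 − 1 = 14.0 − 4.515 − 1 = 8.485 cmH2O.
C = Vt / 8.485 = 485 / 8.485 = 57.16 mL/cmH2O.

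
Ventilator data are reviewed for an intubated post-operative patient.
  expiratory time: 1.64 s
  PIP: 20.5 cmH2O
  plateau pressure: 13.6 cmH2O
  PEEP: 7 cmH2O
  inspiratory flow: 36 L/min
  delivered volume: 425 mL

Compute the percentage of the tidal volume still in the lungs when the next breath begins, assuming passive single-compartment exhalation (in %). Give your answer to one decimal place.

10.9

Flow: 36 L/min ÷ 60 = 0.6 L/s.
R = (PIP − Pplat)/V̇ = (20.5 − 13.6) / 0.6 = 6.9/0.6 = 11.5 cmH2O·s/L.
C = Vt/(Pplat − PEEP) = 425.0 / (13.6 − 7) = 425.0/6.6 = 64.394 mL/cmH2O.
τ = R × C = 11.5 × 0.06439 L/cmH2O = 0.7405 s.
Fraction remaining at end-expiration = e^(−Te/τ) = e^(−1.64/0.7405) = 0.1092 → 10.92%.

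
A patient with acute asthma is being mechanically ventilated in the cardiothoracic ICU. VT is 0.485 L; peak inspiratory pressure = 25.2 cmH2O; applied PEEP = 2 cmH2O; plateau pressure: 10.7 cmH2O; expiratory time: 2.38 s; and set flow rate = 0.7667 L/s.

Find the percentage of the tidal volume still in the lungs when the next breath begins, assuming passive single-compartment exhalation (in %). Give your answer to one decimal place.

R = (PIP − Pplat)/V̇ = (25.2 − 10.7) / 0.7667 = 14.5/0.7667 = 18.912 cmH2O·s/L.
C = Vt/(Pplat − PEEP) = 485.0 / (10.7 − 2) = 485.0/8.7 = 55.747 mL/cmH2O.
τ = R × C = 18.912 × 0.05575 L/cmH2O = 1.054 s.
Fraction remaining at end-expiration = e^(−Te/τ) = e^(−2.38/1.054) = 0.1046 → 10.46%.

10.5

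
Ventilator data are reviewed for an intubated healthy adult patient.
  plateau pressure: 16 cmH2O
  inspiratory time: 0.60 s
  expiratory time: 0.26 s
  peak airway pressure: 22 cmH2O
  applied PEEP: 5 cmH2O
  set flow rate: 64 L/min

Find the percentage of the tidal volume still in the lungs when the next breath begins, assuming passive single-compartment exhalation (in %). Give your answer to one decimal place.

45.2

Flow: 64 L/min ÷ 60 = 1.0667 L/s.
Vt = flow × Ti = 1.0667 L/s × 0.60 s × 1000 mL/L = 640.02 mL.
R = (PIP − Pplat)/V̇ = (22 − 16) / 1.0667 = 6.0/1.0667 = 5.625 cmH2O·s/L.
C = Vt/(Pplat − PEEP) = 640.02 / (16 − 5) = 640.02/11.0 = 58.184 mL/cmH2O.
τ = R × C = 5.625 × 0.05818 L/cmH2O = 0.3273 s.
Fraction remaining at end-expiration = e^(−Te/τ) = e^(−0.26/0.3273) = 0.4519 → 45.19%.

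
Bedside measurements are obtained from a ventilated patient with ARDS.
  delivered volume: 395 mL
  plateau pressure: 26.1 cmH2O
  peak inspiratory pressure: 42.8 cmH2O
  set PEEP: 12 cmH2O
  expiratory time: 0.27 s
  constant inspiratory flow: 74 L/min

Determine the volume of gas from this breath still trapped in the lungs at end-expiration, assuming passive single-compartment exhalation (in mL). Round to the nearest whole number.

194

Flow: 74 L/min ÷ 60 = 1.2333 L/s.
R = (PIP − Pplat)/V̇ = (42.8 − 26.1) / 1.2333 = 16.7/1.2333 = 13.541 cmH2O·s/L.
C = Vt/(Pplat − PEEP) = 395.0 / (26.1 − 12) = 395.0/14.1 = 28.014 mL/cmH2O.
τ = R × C = 13.541 × 0.02801 L/cmH2O = 0.3793 s.
Fraction remaining = e^(−Te/τ) = e^(−0.27/0.3793) = 0.4907.
Trapped volume = 395.0 × 0.4907 = 193.83 mL.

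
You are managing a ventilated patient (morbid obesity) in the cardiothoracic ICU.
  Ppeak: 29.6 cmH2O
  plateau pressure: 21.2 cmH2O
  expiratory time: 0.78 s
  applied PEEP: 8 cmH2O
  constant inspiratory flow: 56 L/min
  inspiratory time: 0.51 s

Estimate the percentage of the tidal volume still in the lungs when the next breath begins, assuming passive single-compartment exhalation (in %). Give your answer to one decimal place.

Flow: 56 L/min ÷ 60 = 0.9333 L/s.
Vt = flow × Ti = 0.9333 L/s × 0.51 s × 1000 mL/L = 475.98 mL.
R = (PIP − Pplat)/V̇ = (29.6 − 21.2) / 0.9333 = 8.4/0.9333 = 9.0 cmH2O·s/L.
C = Vt/(Pplat − PEEP) = 475.98 / (21.2 − 8) = 475.98/13.2 = 36.059 mL/cmH2O.
τ = R × C = 9.0 × 0.03606 L/cmH2O = 0.3245 s.
Fraction remaining at end-expiration = e^(−Te/τ) = e^(−0.78/0.3245) = 0.09038 → 9.038%.

9.0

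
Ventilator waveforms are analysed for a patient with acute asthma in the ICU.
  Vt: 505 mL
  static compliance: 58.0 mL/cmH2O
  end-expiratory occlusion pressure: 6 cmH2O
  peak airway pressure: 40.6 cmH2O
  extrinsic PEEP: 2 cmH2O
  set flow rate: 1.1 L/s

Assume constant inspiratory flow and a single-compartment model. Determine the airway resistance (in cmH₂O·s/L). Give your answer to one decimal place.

Total PEEP = 6 cmH2O (set 2 + intrinsic 4); this is the baseline alveolar pressure.
Equation of motion (constant flow): PIP = Vt/C + R·V̇ + PEEP.
R·V̇ = PIP − Vt/C − PEEP = 40.6 − 505/58.0 − 6 = 40.6 − 8.707 − 6 = 25.893 cmH2O.
R = 25.893 / 1.1 = 23.539 cmH2O·s/L.

23.5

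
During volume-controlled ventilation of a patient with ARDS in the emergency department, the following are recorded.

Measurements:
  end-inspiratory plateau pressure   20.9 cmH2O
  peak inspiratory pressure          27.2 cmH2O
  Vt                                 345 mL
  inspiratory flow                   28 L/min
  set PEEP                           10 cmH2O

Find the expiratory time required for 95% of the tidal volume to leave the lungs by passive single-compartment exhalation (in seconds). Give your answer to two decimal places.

1.28

Flow: 28 L/min ÷ 60 = 0.4667 L/s.
R = (PIP − Pplat)/V̇ = (27.2 − 20.9) / 0.4667 = 6.3/0.4667 = 13.499 cmH2O·s/L.
C = Vt/(Pplat − PEEP) = 345.0 / (20.9 − 10) = 345.0/10.9 = 31.651 mL/cmH2O.
τ = R × C = 13.499 × 0.03165 L/cmH2O = 0.4272 s.
t = −τ·ln(1 − 0.95) = −0.4272·ln(0.05) = 1.28 s.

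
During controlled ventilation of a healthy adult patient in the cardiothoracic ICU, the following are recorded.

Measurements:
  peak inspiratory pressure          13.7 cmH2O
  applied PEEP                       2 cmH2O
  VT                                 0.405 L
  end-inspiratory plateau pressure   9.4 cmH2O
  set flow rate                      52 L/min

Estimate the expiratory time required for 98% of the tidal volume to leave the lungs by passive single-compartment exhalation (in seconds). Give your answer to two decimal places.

Flow: 52 L/min ÷ 60 = 0.8667 L/s.
R = (PIP − Pplat)/V̇ = (13.7 − 9.4) / 0.8667 = 4.3/0.8667 = 4.961 cmH2O·s/L.
C = Vt/(Pplat − PEEP) = 405.0 / (9.4 − 2) = 405.0/7.4 = 54.73 mL/cmH2O.
τ = R × C = 4.961 × 0.05473 L/cmH2O = 0.2715 s.
t = −τ·ln(1 − 0.98) = −0.2715·ln(0.02) = 1.062 s.

1.06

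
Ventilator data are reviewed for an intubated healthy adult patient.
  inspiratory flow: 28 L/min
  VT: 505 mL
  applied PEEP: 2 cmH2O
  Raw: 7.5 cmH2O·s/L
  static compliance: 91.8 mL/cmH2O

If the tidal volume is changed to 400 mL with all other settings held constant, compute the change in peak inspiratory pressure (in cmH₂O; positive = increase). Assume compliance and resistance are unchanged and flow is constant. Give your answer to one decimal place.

PIP = Vt/C + R·V̇ + PEEP (constant-flow equation of motion).
Only the elastic term changes: ΔPIP = ΔVt / C = (400 − 505) / 91.8 = -1.144 cmH2O.

-1.1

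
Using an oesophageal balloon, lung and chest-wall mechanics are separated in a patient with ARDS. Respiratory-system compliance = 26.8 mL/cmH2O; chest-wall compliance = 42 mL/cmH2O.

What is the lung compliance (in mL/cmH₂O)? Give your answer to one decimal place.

74.1

1/CL = 1/Crs − 1/Ccw.
1/CL = 1/26.8 − 1/42 = 0.0135.
CL = 74.074 mL/cmH2O.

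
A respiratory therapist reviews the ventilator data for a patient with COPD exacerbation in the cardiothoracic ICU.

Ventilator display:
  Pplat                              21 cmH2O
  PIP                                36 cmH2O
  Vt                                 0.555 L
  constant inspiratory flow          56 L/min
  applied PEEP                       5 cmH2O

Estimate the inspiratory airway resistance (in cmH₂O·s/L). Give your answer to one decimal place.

16.1

Flow: 56 L/min ÷ 60 = 0.9333 L/s.
Raw = (PIP − Pplat) / flow = (36 − 21) / 0.9333 = 15.0 / 0.9333 = 16.072 cmH2O·s/L.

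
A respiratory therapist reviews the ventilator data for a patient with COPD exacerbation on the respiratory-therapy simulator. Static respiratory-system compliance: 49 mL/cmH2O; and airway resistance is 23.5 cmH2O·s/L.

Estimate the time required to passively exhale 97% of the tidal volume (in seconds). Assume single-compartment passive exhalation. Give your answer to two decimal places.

4.04

τ = R × C = 23.5 × 49 mL/cmH2O = 23.5 × 0.049 L/cmH2O = 1.152 s.
Exhaled fraction f = 1 − e^(−t/τ) → t = −τ·ln(1 − f) = −1.152·ln(0.03) = 4.04 s.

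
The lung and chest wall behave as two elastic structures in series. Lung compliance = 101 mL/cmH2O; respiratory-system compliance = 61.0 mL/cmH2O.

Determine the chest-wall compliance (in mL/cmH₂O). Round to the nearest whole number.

1/Ccw = 1/Crs − 1/CL.
1/Ccw = 1/61.0 − 1/101 = 0.006492.
Ccw = 154.04 mL/cmH2O.

154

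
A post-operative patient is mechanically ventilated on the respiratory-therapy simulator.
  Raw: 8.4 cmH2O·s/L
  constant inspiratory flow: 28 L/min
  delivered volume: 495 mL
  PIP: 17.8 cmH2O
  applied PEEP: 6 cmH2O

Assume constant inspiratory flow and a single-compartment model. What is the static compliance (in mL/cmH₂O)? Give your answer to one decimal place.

Flow: 28 L/min ÷ 60 = 0.4667 L/s.
Equation of motion (constant flow): PIP = Vt/C + R·V̇ + PEEP.
Vt/C = PIP − R·V̇ − PEEP = 17.8 − 8.4×0.4667 − 6 = 17.8 − 3.92 − 6 = 7.88 cmH2O.
C = Vt / 7.88 = 495 / 7.88 = 62.817 mL/cmH2O.

62.8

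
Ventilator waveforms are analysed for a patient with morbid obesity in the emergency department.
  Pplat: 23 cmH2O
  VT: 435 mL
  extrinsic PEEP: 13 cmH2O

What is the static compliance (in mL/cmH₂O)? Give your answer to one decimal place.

Cstat = Vt / (Pplat − PEEP) = 435 / (23 − 13) = 435 / 10.0 = 43.5 mL/cmH2O.

43.5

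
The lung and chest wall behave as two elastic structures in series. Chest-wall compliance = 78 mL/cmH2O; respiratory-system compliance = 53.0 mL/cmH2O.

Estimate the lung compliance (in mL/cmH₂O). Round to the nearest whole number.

165

1/CL = 1/Crs − 1/Ccw.
1/CL = 1/53.0 − 1/78 = 0.006047.
CL = 165.37 mL/cmH2O.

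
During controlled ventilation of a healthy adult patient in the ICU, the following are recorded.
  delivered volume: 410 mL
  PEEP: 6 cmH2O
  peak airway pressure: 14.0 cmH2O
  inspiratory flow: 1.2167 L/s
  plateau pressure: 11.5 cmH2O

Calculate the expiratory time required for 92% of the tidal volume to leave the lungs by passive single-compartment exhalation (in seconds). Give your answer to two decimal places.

R = (PIP − Pplat)/V̇ = (14.0 − 11.5) / 1.2167 = 2.5/1.2167 = 2.055 cmH2O·s/L.
C = Vt/(Pplat − PEEP) = 410.0 / (11.5 − 6) = 410.0/5.5 = 74.545 mL/cmH2O.
τ = R × C = 2.055 × 0.07455 L/cmH2O = 0.1532 s.
t = −τ·ln(1 − 0.92) = −0.1532·ln(0.08) = 0.3869 s.

0.39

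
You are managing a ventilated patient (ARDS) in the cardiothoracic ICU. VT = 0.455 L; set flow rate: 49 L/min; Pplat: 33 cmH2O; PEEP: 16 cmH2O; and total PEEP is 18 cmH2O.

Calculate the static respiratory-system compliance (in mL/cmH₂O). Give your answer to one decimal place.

30.3

End-expiratory occlusion gives total PEEP = 18 cmH2O (intrinsic PEEP = 18 − 16 = 2). Use total PEEP for the elastic gradient.
Cstat = Vt / (Pplat − PEEPtotal) = 455 / (33 − 18) = 455 / 15.0 = 30.333 mL/cmH2O.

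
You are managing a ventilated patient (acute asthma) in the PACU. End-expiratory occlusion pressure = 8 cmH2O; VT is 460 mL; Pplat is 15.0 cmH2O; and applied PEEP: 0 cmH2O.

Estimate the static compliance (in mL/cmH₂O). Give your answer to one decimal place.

End-expiratory occlusion gives total PEEP = 8 cmH2O (intrinsic PEEP = 8 − 0 = 8). Use total PEEP for the elastic gradient.
Cstat = Vt / (Pplat − PEEPtotal) = 460 / (15.0 − 8) = 460 / 7.0 = 65.714 mL/cmH2O.

65.7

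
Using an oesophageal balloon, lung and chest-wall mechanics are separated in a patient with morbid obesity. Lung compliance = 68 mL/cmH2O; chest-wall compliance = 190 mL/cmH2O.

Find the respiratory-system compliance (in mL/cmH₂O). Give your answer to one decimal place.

Lung and chest wall are elastances in series: 1/Crs = 1/CL + 1/Ccw.
1/Crs = 1/68 + 1/190 = 0.01997.
Crs = 50.075 mL/cmH2O.

50.1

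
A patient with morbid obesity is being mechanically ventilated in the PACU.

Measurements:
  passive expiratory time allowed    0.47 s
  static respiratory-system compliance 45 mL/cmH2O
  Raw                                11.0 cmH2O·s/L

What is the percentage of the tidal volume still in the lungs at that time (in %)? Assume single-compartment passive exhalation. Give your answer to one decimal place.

τ = R × C = 11.0 × 45 mL/cmH2O = 11.0 × 0.045 L/cmH2O = 0.495 s.
Passive exhalation: V(t)/V₀ = e^(−t/τ) = e^(−0.47/0.495) = 0.3869.
Fraction remaining = 0.3869 → 38.69%.

38.7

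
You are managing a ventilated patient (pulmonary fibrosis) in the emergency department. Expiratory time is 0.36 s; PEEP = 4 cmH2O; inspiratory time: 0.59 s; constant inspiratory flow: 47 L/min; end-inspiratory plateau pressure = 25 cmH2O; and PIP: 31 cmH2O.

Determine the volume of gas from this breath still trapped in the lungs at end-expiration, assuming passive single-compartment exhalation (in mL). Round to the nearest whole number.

55

Flow: 47 L/min ÷ 60 = 0.7833 L/s.
Vt = flow × Ti = 0.7833 L/s × 0.59 s × 1000 mL/L = 462.15 mL.
R = (PIP − Pplat)/V̇ = (31 − 25) / 0.7833 = 6.0/0.7833 = 7.66 cmH2O·s/L.
C = Vt/(Pplat − PEEP) = 462.15 / (25 − 4) = 462.15/21.0 = 22.007 mL/cmH2O.
τ = R × C = 7.66 × 0.02201 L/cmH2O = 0.1686 s.
Fraction remaining = e^(−Te/τ) = e^(−0.36/0.1686) = 0.1182.
Trapped volume = 462.15 × 0.1182 = 54.626 mL.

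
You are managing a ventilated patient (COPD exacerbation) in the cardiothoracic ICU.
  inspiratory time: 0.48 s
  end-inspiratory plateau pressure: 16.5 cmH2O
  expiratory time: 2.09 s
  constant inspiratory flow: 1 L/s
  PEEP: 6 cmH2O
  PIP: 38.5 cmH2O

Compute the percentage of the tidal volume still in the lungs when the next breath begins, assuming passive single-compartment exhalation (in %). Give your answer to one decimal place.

12.5

Vt = flow × Ti = 1 L/s × 0.48 s × 1000 mL/L = 480.0 mL.
R = (PIP − Pplat)/V̇ = (38.5 − 16.5) / 1 = 22.0/1 = 22.0 cmH2O·s/L.
C = Vt/(Pplat − PEEP) = 480.0 / (16.5 − 6) = 480.0/10.5 = 45.714 mL/cmH2O.
τ = R × C = 22.0 × 0.04571 L/cmH2O = 1.006 s.
Fraction remaining at end-expiration = e^(−Te/τ) = e^(−2.09/1.006) = 0.1252 → 12.52%.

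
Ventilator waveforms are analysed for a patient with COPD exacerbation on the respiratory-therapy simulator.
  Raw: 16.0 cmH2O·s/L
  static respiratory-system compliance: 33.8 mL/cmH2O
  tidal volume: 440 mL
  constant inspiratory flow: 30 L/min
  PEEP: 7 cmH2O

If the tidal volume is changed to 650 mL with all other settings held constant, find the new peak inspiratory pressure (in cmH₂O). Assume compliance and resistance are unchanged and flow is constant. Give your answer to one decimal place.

Flow: 30 L/min ÷ 60 = 0.5 L/s.
PIP = Vt/C + R·V̇ + PEEP (constant-flow equation of motion).
Only the elastic term changes: ΔPIP = ΔVt / C = (650 − 440) / 33.8 = 6.213 cmH2O.
Original PIP = 440/33.8 + 16.0×0.5 + 7 = 28.018 cmH2O; new PIP = 28.018 + (6.213) = 34.231 cmH2O.

34.2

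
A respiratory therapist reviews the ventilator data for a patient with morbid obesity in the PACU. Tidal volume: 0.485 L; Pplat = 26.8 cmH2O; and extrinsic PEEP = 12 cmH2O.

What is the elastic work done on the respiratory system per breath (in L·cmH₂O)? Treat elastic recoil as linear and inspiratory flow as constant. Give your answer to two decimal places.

3.59

Elastic work ≈ ½ × (Pplat − PEEP) × Vt = 0.5 × (26.8 − 12) × 0.485 L = 0.5 × 14.8 × 0.485 = 3.589 L·cmH2O.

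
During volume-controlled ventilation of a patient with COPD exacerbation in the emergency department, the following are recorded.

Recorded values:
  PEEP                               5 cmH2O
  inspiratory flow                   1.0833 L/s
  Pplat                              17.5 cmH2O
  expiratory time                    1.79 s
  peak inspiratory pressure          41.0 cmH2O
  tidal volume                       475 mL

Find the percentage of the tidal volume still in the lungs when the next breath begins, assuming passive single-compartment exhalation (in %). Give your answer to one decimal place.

11.4

R = (PIP − Pplat)/V̇ = (41.0 − 17.5) / 1.0833 = 23.5/1.0833 = 21.693 cmH2O·s/L.
C = Vt/(Pplat − PEEP) = 475.0 / (17.5 − 5) = 475.0/12.5 = 38.0 mL/cmH2O.
τ = R × C = 21.693 × 0.038 L/cmH2O = 0.8243 s.
Fraction remaining at end-expiration = e^(−Te/τ) = e^(−1.79/0.8243) = 0.114 → 11.4%.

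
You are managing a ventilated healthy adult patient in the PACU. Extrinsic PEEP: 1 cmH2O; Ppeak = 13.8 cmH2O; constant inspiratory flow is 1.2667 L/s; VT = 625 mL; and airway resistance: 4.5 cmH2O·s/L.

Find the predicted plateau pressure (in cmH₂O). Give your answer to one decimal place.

Pplat = PIP − Raw × flow = 13.8 − 4.5 × 1.2667 = 13.8 − 5.7 = 8.1 cmH2O.

8.1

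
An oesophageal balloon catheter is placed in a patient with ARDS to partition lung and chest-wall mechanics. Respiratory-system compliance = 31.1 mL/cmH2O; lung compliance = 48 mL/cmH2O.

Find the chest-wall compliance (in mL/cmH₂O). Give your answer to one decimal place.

1/Ccw = 1/Crs − 1/CL.
1/Ccw = 1/31.1 − 1/48 = 0.01132.
Ccw = 88.339 mL/cmH2O.

88.3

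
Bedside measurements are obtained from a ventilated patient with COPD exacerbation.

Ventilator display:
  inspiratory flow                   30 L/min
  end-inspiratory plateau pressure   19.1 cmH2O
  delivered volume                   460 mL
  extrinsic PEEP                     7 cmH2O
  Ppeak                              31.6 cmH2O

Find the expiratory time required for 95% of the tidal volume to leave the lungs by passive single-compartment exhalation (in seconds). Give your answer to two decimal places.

Flow: 30 L/min ÷ 60 = 0.5 L/s.
R = (PIP − Pplat)/V̇ = (31.6 − 19.1) / 0.5 = 12.5/0.5 = 25.0 cmH2O·s/L.
C = Vt/(Pplat − PEEP) = 460.0 / (19.1 − 7) = 460.0/12.1 = 38.017 mL/cmH2O.
τ = R × C = 25.0 × 0.03802 L/cmH2O = 0.9505 s.
t = −τ·ln(1 − 0.95) = −0.9505·ln(0.05) = 2.847 s.

2.85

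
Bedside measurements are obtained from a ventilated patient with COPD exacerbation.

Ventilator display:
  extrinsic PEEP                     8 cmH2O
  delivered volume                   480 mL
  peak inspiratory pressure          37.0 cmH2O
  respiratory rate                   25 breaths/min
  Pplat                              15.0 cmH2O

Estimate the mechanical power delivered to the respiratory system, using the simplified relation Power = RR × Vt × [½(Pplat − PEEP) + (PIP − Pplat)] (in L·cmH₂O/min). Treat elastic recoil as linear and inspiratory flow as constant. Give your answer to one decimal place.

306.0

Per-breath work = Vt × [½(Pplat−PEEP) + (PIP−Pplat)] = 0.480 × [0.5×7.0 + 22.0] = 0.480 × 25.5 = 12.24 L·cmH2O.
Power = 25 × 12.24 = 306.0 L·cmH2O/min.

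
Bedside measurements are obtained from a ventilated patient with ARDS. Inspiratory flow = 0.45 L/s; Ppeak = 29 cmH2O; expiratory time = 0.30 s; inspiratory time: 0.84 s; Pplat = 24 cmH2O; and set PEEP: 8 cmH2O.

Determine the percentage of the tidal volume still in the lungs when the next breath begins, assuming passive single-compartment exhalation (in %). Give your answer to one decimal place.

31.9

Vt = flow × Ti = 0.45 L/s × 0.84 s × 1000 mL/L = 378.0 mL.
R = (PIP − Pplat)/V̇ = (29 − 24) / 0.45 = 5.0/0.45 = 11.111 cmH2O·s/L.
C = Vt/(Pplat − PEEP) = 378.0 / (24 − 8) = 378.0/16.0 = 23.625 mL/cmH2O.
τ = R × C = 11.111 × 0.02363 L/cmH2O = 0.2626 s.
Fraction remaining at end-expiration = e^(−Te/τ) = e^(−0.30/0.2626) = 0.319 → 31.9%.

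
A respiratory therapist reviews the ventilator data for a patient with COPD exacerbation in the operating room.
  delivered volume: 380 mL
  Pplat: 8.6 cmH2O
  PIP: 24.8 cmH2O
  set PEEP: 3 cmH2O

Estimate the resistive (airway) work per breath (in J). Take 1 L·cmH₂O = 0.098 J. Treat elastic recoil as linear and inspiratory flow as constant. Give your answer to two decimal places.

With constant inspiratory flow the resistive pressure is constant at PIP − Pplat = 24.8 − 8.6 = 16.2 cmH2O, so resistive work = 16.2 × 0.380 = 6.156 L·cmH2O.
× 0.098 J/(L·cmH2O) → 0.6033 J.

0.60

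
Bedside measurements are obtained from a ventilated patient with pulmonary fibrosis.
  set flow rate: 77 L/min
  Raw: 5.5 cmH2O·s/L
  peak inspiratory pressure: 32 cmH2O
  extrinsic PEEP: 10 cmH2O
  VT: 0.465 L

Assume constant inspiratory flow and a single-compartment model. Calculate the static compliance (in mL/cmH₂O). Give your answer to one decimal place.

Flow: 77 L/min ÷ 60 = 1.2833 L/s.
Equation of motion (constant flow): PIP = Vt/C + R·V̇ + PEEP.
Vt/C = PIP − R·V̇ − PEEP = 32 − 5.5×1.2833 − 10 = 32 − 7.058 − 10 = 14.942 cmH2O.
C = Vt / 14.942 = 465 / 14.942 = 31.12 mL/cmH2O.

31.1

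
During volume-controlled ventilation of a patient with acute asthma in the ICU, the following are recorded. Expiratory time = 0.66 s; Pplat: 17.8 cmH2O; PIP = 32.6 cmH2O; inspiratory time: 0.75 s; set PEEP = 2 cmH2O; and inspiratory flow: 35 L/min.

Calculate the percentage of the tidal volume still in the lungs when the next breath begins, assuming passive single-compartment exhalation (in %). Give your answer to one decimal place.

Flow: 35 L/min ÷ 60 = 0.5833 L/s.
Vt = flow × Ti = 0.5833 L/s × 0.75 s × 1000 mL/L = 437.48 mL.
R = (PIP − Pplat)/V̇ = (32.6 − 17.8) / 0.5833 = 14.8/0.5833 = 25.373 cmH2O·s/L.
C = Vt/(Pplat − PEEP) = 437.48 / (17.8 − 2) = 437.48/15.8 = 27.689 mL/cmH2O.
τ = R × C = 25.373 × 0.02769 L/cmH2O = 0.7026 s.
Fraction remaining at end-expiration = e^(−Te/τ) = e^(−0.66/0.7026) = 0.3909 → 39.09%.

39.1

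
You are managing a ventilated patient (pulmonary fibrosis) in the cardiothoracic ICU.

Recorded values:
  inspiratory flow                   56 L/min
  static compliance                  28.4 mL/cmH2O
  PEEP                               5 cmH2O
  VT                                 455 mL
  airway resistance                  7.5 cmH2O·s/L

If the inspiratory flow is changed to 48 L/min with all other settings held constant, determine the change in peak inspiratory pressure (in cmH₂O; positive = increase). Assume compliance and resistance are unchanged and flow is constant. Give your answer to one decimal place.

-1.0

Flow: 56 L/min ÷ 60 = 0.9333 L/s.
New flow: 48 L/min ÷ 60 = 0.8 L/s.
PIP = Vt/C + R·V̇ + PEEP (constant-flow equation of motion).
Only the resistive term changes: ΔPIP = R × ΔV̇ = 7.5 × (0.8 − 0.9333) = 7.5 × -0.1333 = -0.9998 cmH2O.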